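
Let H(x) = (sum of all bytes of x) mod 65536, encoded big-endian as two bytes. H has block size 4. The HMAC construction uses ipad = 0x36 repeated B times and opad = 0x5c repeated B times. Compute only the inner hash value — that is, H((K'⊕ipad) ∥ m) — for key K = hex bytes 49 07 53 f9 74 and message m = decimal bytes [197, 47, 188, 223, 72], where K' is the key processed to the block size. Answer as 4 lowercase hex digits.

039d

Key hex bytes 49 07 53 f9 74 is 5 bytes > B = 4, so hash it first: H(key) = 02 10, then zero-pad to 4 bytes: K' = 02 10 00 00.
K' ⊕ ipad = 34 26 36 36.
Inner input = 34 26 36 36 ∥ c5 2f bc df 48.
Inner hash: sum = 52+38+54+54+197+47+188+223+72 = 925 → 03 9d.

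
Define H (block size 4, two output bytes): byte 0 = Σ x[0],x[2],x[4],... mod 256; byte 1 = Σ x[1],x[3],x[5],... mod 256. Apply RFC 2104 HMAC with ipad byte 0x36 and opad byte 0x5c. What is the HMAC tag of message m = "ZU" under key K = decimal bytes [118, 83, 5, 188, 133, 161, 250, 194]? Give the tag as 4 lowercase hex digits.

Key decimal bytes [118, 83, 5, 188, 133, 161, 250, 194] = 76 53 05 bc 85 a1 fa c2 is 8 bytes > B = 4, so hash it first: H(key) = fa 72, then zero-pad to 4 bytes: K' = fa 72 00 00.
K' ⊕ ipad = cc 44 36 36.  K' ⊕ opad = a6 2e 5c 5c.
Inner input = (K'⊕ipad) ∥ m = cc 44 36 36 ∥ 5a 55.
Inner hash: even-index sum = 348 mod 256 = 92; odd-index sum = 207 mod 256 = 207 → 5c cf.
Outer input = (K'⊕opad) ∥ inner = a6 2e 5c 5c ∥ 5c cf.
Outer hash (tag): even-index sum = 350 mod 256 = 94; odd-index sum = 345 mod 256 = 89 → 5e 59.

5e59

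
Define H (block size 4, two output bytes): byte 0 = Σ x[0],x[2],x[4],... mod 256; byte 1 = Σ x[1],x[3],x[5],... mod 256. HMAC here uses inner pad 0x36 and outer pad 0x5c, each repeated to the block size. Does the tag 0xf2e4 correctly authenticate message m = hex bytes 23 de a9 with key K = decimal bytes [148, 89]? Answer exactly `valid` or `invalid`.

invalid

Key decimal bytes [148, 89] = 94 59 is 2 bytes ≤ B = 4; zero-pad to 4 bytes: K' = 94 59 00 00.
K' ⊕ ipad = a2 6f 36 36; K' ⊕ opad = c8 05 5c 5c.
Inner hash: even-index sum = 420 mod 256 = 164; odd-index sum = 387 mod 256 = 131 → a4 83.
Outer hash (recomputed tag): even-index sum = 456 mod 256 = 200; odd-index sum = 228 mod 256 = 228 → c8 e4.
Recomputed tag = c8e4; claimed = f2e4 → mismatch.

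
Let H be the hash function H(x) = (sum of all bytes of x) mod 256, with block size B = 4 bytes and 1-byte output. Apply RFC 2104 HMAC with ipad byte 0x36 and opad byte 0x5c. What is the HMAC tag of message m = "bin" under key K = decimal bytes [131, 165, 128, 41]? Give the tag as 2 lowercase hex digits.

7f

Key decimal bytes [131, 165, 128, 41] = 83 a5 80 29 is exactly B = 4 bytes: K' = 83 a5 80 29.
K' ⊕ ipad = b5 93 b6 1f.  K' ⊕ opad = df f9 dc 75.
Inner input = (K'⊕ipad) ∥ m = b5 93 b6 1f ∥ 62 69 6e.
Inner hash: sum = 181+147+182+31+98+105+110 = 854; mod 256 = 86 → 56.
Outer input = (K'⊕opad) ∥ inner = df f9 dc 75 ∥ 56.
Outer hash (tag): sum = 223+249+220+117+86 = 895; mod 256 = 127 → 7f.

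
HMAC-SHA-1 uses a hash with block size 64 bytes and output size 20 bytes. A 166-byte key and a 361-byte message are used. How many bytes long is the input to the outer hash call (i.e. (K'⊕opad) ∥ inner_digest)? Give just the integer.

Key is 166 > 64 bytes, so it is hashed to 20 bytes then zero-padded to 64: |K'| = 64.
Outer input = (K'⊕opad) ∥ H(inner) → 64 + 20 = 84 bytes.

84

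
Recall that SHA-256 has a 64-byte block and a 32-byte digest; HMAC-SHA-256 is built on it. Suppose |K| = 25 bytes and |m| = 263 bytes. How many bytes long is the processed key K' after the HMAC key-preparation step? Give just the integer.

64

Key is 25 ≤ 64 bytes, zero-padded: |K'| = 64.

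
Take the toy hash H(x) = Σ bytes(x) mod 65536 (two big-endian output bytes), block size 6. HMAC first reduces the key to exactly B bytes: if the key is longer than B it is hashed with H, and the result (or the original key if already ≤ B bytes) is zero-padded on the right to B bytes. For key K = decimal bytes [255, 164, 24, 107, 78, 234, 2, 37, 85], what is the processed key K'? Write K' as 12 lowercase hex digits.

|K| = 9 > B = 6, so first hash the key.
H(K): sum = 255+164+24+107+78+234+2+37+85 = 986 → 03 da.
Zero-pad H(K) = 03 da to 6 bytes: K' = 03 da 00 00 00 00.

03da00000000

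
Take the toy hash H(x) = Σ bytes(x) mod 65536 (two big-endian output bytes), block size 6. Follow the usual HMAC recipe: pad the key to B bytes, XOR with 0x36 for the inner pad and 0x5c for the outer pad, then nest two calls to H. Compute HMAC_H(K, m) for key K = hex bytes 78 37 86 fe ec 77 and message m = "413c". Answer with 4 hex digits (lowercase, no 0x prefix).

Key hex bytes 78 37 86 fe ec 77 is exactly B = 6 bytes: K' = 78 37 86 fe ec 77.
K' ⊕ ipad = 4e 01 b0 c8 da 41.  K' ⊕ opad = 24 6b da a2 b0 2b.
Inner input = (K'⊕ipad) ∥ m = 4e 01 b0 c8 da 41 ∥ 34 31 33 63.
Inner hash: sum = 78+1+176+200+218+65+52+49+51+99 = 989 → 03 dd.
Outer input = (K'⊕opad) ∥ inner = 24 6b da a2 b0 2b ∥ 03 dd.
Outer hash (tag): sum = 36+107+218+162+176+43+3+221 = 966 → 03 c6.

03c6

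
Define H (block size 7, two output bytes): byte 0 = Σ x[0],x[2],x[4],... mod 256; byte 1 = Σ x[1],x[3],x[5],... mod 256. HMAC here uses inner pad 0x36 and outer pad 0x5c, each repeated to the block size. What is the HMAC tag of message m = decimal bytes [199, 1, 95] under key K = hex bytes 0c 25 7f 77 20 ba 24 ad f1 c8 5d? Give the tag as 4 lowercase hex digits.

Key hex bytes 0c 25 7f 77 20 ba 24 ad f1 c8 5d is 11 bytes > B = 7, so hash it first: H(key) = 1d cb, then zero-pad to 7 bytes: K' = 1d cb 00 00 00 00 00.
K' ⊕ ipad = 2b fd 36 36 36 36 36.  K' ⊕ opad = 41 97 5c 5c 5c 5c 5c.
Inner input = (K'⊕ipad) ∥ m = 2b fd 36 36 36 36 36 ∥ c7 01 5f.
Inner hash: even-index sum = 206 mod 256 = 206; odd-index sum = 655 mod 256 = 143 → ce 8f.
Outer input = (K'⊕opad) ∥ inner = 41 97 5c 5c 5c 5c 5c ∥ ce 8f.
Outer hash (tag): even-index sum = 484 mod 256 = 228; odd-index sum = 541 mod 256 = 29 → e4 1d.

e41d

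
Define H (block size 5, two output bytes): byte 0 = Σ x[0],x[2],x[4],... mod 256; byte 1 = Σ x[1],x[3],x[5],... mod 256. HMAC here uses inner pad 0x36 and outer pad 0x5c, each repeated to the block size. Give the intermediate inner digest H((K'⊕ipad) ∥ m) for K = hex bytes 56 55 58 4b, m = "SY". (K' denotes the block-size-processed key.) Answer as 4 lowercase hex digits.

5d33

Key hex bytes 56 55 58 4b is 4 bytes ≤ B = 5; zero-pad to 5 bytes: K' = 56 55 58 4b 00.
K' ⊕ ipad = 60 63 6e 7d 36.
Inner input = 60 63 6e 7d 36 ∥ 53 59.
Inner hash: even-index sum = 349 mod 256 = 93; odd-index sum = 307 mod 256 = 51 → 5d 33.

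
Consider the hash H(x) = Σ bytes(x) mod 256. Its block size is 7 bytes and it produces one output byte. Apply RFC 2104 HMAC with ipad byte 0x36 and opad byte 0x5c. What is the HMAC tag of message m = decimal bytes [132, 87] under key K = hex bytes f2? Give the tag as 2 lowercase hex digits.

b9

Key hex bytes f2 is 1 byte ≤ B = 7; zero-pad to 7 bytes: K' = f2 00 00 00 00 00 00.
K' ⊕ ipad = c4 36 36 36 36 36 36.  K' ⊕ opad = ae 5c 5c 5c 5c 5c 5c.
Inner input = (K'⊕ipad) ∥ m = c4 36 36 36 36 36 36 ∥ 84 57.
Inner hash: sum = 196+54+54+54+54+54+54+132+87 = 739; mod 256 = 227 → e3.
Outer input = (K'⊕opad) ∥ inner = ae 5c 5c 5c 5c 5c 5c ∥ e3.
Outer hash (tag): sum = 174+92+92+92+92+92+92+227 = 953; mod 256 = 185 → b9.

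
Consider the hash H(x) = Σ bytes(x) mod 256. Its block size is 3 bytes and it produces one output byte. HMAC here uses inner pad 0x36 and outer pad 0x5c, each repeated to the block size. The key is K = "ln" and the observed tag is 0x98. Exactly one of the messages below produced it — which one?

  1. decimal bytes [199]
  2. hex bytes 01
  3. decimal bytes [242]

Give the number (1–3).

Key "ln" = 6c 6e is 2 bytes ≤ B = 3; zero-pad to 3 bytes: K' = 6c 6e 00.
K' ⊕ ipad = 5a 58 36; K' ⊕ opad = 30 32 5c.
m1: inner = H(5a 58 36 c7) = af; tag = H(30 32 5c af) = 6d
m2: inner = H(5a 58 36 01) = e9; tag = H(30 32 5c e9) = a7
m3: inner = H(5a 58 36 f2) = da; tag = H(30 32 5c da) = 98 ← matches

3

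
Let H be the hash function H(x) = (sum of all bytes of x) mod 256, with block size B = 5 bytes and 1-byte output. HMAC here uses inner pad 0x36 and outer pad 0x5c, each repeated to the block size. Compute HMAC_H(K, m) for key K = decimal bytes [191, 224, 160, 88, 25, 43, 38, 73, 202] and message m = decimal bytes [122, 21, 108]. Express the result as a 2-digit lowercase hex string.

ad

Key decimal bytes [191, 224, 160, 88, 25, 43, 38, 73, 202] = bf e0 a0 58 19 2b 26 49 ca is 9 bytes > B = 5, so hash it first: H(key) = 14, then zero-pad to 5 bytes: K' = 14 00 00 00 00.
K' ⊕ ipad = 22 36 36 36 36.  K' ⊕ opad = 48 5c 5c 5c 5c.
Inner input = (K'⊕ipad) ∥ m = 22 36 36 36 36 ∥ 7a 15 6c.
Inner hash: sum = 34+54+54+54+54+122+21+108 = 501; mod 256 = 245 → f5.
Outer input = (K'⊕opad) ∥ inner = 48 5c 5c 5c 5c ∥ f5.
Outer hash (tag): sum = 72+92+92+92+92+245 = 685; mod 256 = 173 → ad.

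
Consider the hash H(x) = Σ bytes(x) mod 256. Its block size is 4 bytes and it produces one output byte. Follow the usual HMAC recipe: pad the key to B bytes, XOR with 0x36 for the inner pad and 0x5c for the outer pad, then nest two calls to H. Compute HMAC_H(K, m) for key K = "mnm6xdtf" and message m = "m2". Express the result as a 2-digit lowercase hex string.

Key "mnm6xdtf" = 6d 6e 6d 36 78 64 74 66 is 8 bytes > B = 4, so hash it first: H(key) = 34, then zero-pad to 4 bytes: K' = 34 00 00 00.
K' ⊕ ipad = 02 36 36 36.  K' ⊕ opad = 68 5c 5c 5c.
Inner input = (K'⊕ipad) ∥ m = 02 36 36 36 ∥ 6d 32.
Inner hash: sum = 2+54+54+54+109+50 = 323; mod 256 = 67 → 43.
Outer input = (K'⊕opad) ∥ inner = 68 5c 5c 5c ∥ 43.
Outer hash (tag): sum = 104+92+92+92+67 = 447; mod 256 = 191 → bf.

bf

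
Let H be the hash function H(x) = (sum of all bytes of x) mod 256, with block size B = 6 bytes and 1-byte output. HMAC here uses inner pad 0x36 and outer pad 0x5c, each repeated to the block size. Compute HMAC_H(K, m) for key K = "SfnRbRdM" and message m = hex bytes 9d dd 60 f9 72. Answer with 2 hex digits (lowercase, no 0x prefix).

89

Key "SfnRbRdM" = 53 66 6e 52 62 52 64 4d is 8 bytes > B = 6, so hash it first: H(key) = de, then zero-pad to 6 bytes: K' = de 00 00 00 00 00.
K' ⊕ ipad = e8 36 36 36 36 36.  K' ⊕ opad = 82 5c 5c 5c 5c 5c.
Inner input = (K'⊕ipad) ∥ m = e8 36 36 36 36 36 ∥ 9d dd 60 f9 72.
Inner hash: sum = 232+54+54+54+54+54+157+221+96+249+114 = 1339; mod 256 = 59 → 3b.
Outer input = (K'⊕opad) ∥ inner = 82 5c 5c 5c 5c 5c ∥ 3b.
Outer hash (tag): sum = 130+92+92+92+92+92+59 = 649; mod 256 = 137 → 89.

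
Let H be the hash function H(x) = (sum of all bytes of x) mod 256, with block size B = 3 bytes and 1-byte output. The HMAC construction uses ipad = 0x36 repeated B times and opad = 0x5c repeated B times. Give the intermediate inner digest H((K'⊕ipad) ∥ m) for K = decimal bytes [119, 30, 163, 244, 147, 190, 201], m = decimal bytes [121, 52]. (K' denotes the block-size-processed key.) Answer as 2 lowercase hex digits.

Key decimal bytes [119, 30, 163, 244, 147, 190, 201] = 77 1e a3 f4 93 be c9 is 7 bytes > B = 3, so hash it first: H(key) = 46, then zero-pad to 3 bytes: K' = 46 00 00.
K' ⊕ ipad = 70 36 36.
Inner input = 70 36 36 ∥ 79 34.
Inner hash: sum = 112+54+54+121+52 = 393; mod 256 = 137 → 89.

89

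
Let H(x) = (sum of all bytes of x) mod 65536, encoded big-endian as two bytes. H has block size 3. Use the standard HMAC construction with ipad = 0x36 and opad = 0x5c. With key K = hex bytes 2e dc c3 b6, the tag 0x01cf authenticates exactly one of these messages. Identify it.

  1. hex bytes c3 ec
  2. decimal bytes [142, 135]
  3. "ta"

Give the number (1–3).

2

Key hex bytes 2e dc c3 b6 is 4 bytes > B = 3, so hash it first: H(key) = 02 83, then zero-pad to 3 bytes: K' = 02 83 00.
K' ⊕ ipad = 34 b5 36; K' ⊕ opad = 5e df 5c.
m1: inner = H(34 b5 36 c3 ec) = 02 ce; tag = H(5e df 5c 02 ce) = 0269
m2: inner = H(34 b5 36 8e 87) = 02 34; tag = H(5e df 5c 02 34) = 01cf ← matches
m3: inner = H(34 b5 36 74 61) = 01 f4; tag = H(5e df 5c 01 f4) = 028e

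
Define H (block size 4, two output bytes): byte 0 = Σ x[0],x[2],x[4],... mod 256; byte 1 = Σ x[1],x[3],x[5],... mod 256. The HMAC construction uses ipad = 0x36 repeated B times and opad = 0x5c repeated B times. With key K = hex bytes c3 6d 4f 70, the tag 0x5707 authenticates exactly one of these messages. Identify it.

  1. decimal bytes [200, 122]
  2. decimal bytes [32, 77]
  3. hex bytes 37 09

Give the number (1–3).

Key hex bytes c3 6d 4f 70 is exactly B = 4 bytes: K' = c3 6d 4f 70.
K' ⊕ ipad = f5 5b 79 46; K' ⊕ opad = 9f 31 13 2c.
m1: inner = H(f5 5b 79 46 c8 7a) = 36 1b; tag = H(9f 31 13 2c 36 1b) = e878
m2: inner = H(f5 5b 79 46 20 4d) = 8e ee; tag = H(9f 31 13 2c 8e ee) = 404b
m3: inner = H(f5 5b 79 46 37 09) = a5 aa; tag = H(9f 31 13 2c a5 aa) = 5707 ← matches

3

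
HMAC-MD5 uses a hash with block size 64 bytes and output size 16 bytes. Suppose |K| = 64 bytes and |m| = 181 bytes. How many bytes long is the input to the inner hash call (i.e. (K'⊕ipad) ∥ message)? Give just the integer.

245

Key is 64 ≤ 64 bytes, zero-padded: |K'| = 64.
Inner input = (K'⊕ipad) ∥ m → 64 + 181 = 245 bytes.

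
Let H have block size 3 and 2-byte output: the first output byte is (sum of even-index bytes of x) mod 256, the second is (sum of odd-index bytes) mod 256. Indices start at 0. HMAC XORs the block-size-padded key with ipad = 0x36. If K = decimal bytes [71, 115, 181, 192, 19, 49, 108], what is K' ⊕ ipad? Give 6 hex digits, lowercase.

Key decimal bytes [71, 115, 181, 192, 19, 49, 108] = 47 73 b5 c0 13 31 6c is 7 bytes > B = 3, so hash it first: H(key) = 7b 64, then zero-pad to 3 bytes: K' = 7b 64 00.
XOR each byte with 0x36: 7b⊕36=4d, 64⊕36=52, 00⊕36=36.

4d5236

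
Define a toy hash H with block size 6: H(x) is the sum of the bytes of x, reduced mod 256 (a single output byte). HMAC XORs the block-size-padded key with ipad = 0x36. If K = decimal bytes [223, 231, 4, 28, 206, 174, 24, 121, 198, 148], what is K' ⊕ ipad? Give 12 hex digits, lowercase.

7b3636363636

Key decimal bytes [223, 231, 4, 28, 206, 174, 24, 121, 198, 148] = df e7 04 1c ce ae 18 79 c6 94 is 10 bytes > B = 6, so hash it first: H(key) = 4d, then zero-pad to 6 bytes: K' = 4d 00 00 00 00 00.
XOR each byte with 0x36: 4d⊕36=7b, 00⊕36=36, 00⊕36=36, 00⊕36=36, 00⊕36=36, 00⊕36=36.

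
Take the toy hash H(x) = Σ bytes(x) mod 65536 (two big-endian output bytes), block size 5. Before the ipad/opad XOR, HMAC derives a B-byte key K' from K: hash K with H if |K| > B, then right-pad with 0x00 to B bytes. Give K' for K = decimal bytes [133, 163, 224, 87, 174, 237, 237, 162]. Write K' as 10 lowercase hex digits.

0589000000

|K| = 8 > B = 5, so first hash the key.
H(K): sum = 133+163+224+87+174+237+237+162 = 1417 → 05 89.
Zero-pad H(K) = 05 89 to 5 bytes: K' = 05 89 00 00 00.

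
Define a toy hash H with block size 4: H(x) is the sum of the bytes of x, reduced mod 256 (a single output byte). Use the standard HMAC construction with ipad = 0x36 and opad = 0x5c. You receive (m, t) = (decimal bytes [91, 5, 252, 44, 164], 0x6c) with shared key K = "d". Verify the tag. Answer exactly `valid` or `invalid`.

Key "d" = 64 is 1 byte ≤ B = 4; zero-pad to 4 bytes: K' = 64 00 00 00.
K' ⊕ ipad = 52 36 36 36; K' ⊕ opad = 38 5c 5c 5c.
Inner hash: sum = 82+54+54+54+91+5+252+44+164 = 800; mod 256 = 32 → 20.
Outer hash (recomputed tag): sum = 56+92+92+92+32 = 364; mod 256 = 108 → 6c.
Recomputed tag = 6c; claimed = 6c → match.

valid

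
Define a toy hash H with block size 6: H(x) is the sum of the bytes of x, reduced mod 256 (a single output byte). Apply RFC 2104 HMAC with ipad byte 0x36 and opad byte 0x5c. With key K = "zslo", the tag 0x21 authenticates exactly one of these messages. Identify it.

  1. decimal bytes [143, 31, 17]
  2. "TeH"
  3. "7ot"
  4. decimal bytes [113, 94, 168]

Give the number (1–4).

Key "zslo" = 7a 73 6c 6f is 4 bytes ≤ B = 6; zero-pad to 6 bytes: K' = 7a 73 6c 6f 00 00.
K' ⊕ ipad = 4c 45 5a 59 36 36; K' ⊕ opad = 26 2f 30 33 5c 5c.
m1: inner = H(4c 45 5a 59 36 36 8f 1f 11) = 6f; tag = H(26 2f 30 33 5c 5c 6f) = df
m2: inner = H(4c 45 5a 59 36 36 54 65 48) = b1; tag = H(26 2f 30 33 5c 5c b1) = 21 ← matches
m3: inner = H(4c 45 5a 59 36 36 37 6f 74) = ca; tag = H(26 2f 30 33 5c 5c ca) = 3a
m4: inner = H(4c 45 5a 59 36 36 71 5e a8) = 27; tag = H(26 2f 30 33 5c 5c 27) = 97

2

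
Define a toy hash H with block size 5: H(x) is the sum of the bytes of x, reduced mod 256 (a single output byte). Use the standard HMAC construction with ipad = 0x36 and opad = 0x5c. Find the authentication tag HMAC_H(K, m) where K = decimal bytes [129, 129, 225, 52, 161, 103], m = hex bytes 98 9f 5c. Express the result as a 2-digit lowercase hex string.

47

Key decimal bytes [129, 129, 225, 52, 161, 103] = 81 81 e1 34 a1 67 is 6 bytes > B = 5, so hash it first: H(key) = 1f, then zero-pad to 5 bytes: K' = 1f 00 00 00 00.
K' ⊕ ipad = 29 36 36 36 36.  K' ⊕ opad = 43 5c 5c 5c 5c.
Inner input = (K'⊕ipad) ∥ m = 29 36 36 36 36 ∥ 98 9f 5c.
Inner hash: sum = 41+54+54+54+54+152+159+92 = 660; mod 256 = 148 → 94.
Outer input = (K'⊕opad) ∥ inner = 43 5c 5c 5c 5c ∥ 94.
Outer hash (tag): sum = 67+92+92+92+92+148 = 583; mod 256 = 71 → 47.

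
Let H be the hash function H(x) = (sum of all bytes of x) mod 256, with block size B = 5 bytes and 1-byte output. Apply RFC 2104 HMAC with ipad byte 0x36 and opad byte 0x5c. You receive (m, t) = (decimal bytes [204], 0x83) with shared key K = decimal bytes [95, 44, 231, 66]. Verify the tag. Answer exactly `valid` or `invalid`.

Key decimal bytes [95, 44, 231, 66] = 5f 2c e7 42 is 4 bytes ≤ B = 5; zero-pad to 5 bytes: K' = 5f 2c e7 42 00.
K' ⊕ ipad = 69 1a d1 74 36; K' ⊕ opad = 03 70 bb 1e 5c.
Inner hash: sum = 105+26+209+116+54+204 = 714; mod 256 = 202 → ca.
Outer hash (recomputed tag): sum = 3+112+187+30+92+202 = 626; mod 256 = 114 → 72.
Recomputed tag = 72; claimed = 83 → mismatch.

invalid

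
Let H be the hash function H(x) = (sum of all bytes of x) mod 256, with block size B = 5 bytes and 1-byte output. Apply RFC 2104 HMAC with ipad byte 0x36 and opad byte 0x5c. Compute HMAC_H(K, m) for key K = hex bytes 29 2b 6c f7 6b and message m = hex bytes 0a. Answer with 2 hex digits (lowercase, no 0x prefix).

bc

Key hex bytes 29 2b 6c f7 6b is exactly B = 5 bytes: K' = 29 2b 6c f7 6b.
K' ⊕ ipad = 1f 1d 5a c1 5d.  K' ⊕ opad = 75 77 30 ab 37.
Inner input = (K'⊕ipad) ∥ m = 1f 1d 5a c1 5d ∥ 0a.
Inner hash: sum = 31+29+90+193+93+10 = 446; mod 256 = 190 → be.
Outer input = (K'⊕opad) ∥ inner = 75 77 30 ab 37 ∥ be.
Outer hash (tag): sum = 117+119+48+171+55+190 = 700; mod 256 = 188 → bc.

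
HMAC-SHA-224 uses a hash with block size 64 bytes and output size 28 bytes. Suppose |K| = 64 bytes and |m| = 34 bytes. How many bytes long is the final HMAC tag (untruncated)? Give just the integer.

28

The tag is one SHA-224 digest: 28 bytes.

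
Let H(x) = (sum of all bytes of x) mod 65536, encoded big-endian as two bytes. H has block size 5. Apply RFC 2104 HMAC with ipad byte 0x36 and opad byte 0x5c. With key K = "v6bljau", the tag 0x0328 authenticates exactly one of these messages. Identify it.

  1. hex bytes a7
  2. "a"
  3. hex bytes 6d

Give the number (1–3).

Key "v6bljau" = 76 36 62 6c 6a 61 75 is 7 bytes > B = 5, so hash it first: H(key) = 02 ba, then zero-pad to 5 bytes: K' = 02 ba 00 00 00.
K' ⊕ ipad = 34 8c 36 36 36; K' ⊕ opad = 5e e6 5c 5c 5c.
m1: inner = H(34 8c 36 36 36 a7) = 02 09; tag = H(5e e6 5c 5c 5c 02 09) = 0263
m2: inner = H(34 8c 36 36 36 61) = 01 c3; tag = H(5e e6 5c 5c 5c 01 c3) = 031c
m3: inner = H(34 8c 36 36 36 6d) = 01 cf; tag = H(5e e6 5c 5c 5c 01 cf) = 0328 ← matches

3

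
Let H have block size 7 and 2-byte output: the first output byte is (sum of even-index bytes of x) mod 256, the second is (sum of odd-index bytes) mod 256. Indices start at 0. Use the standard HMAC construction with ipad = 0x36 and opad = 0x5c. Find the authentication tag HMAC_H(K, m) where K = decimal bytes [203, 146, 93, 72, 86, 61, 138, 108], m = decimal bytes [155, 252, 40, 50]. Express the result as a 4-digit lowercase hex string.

Key decimal bytes [203, 146, 93, 72, 86, 61, 138, 108] = cb 92 5d 48 56 3d 8a 6c is 8 bytes > B = 7, so hash it first: H(key) = 08 83, then zero-pad to 7 bytes: K' = 08 83 00 00 00 00 00.
K' ⊕ ipad = 3e b5 36 36 36 36 36.  K' ⊕ opad = 54 df 5c 5c 5c 5c 5c.
Inner input = (K'⊕ipad) ∥ m = 3e b5 36 36 36 36 36 ∥ 9b fc 28 32.
Inner hash: even-index sum = 526 mod 256 = 14; odd-index sum = 484 mod 256 = 228 → 0e e4.
Outer input = (K'⊕opad) ∥ inner = 54 df 5c 5c 5c 5c 5c ∥ 0e e4.
Outer hash (tag): even-index sum = 588 mod 256 = 76; odd-index sum = 421 mod 256 = 165 → 4c a5.

4ca5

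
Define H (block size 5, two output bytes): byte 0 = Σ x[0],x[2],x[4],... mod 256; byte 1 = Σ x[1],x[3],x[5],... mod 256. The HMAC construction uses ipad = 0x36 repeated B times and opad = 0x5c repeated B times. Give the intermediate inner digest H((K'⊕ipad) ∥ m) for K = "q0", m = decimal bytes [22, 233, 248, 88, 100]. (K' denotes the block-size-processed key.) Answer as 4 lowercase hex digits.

Key "q0" = 71 30 is 2 bytes ≤ B = 5; zero-pad to 5 bytes: K' = 71 30 00 00 00.
K' ⊕ ipad = 47 06 36 36 36.
Inner input = 47 06 36 36 36 ∥ 16 e9 f8 58 64.
Inner hash: even-index sum = 500 mod 256 = 244; odd-index sum = 430 mod 256 = 174 → f4 ae.

f4ae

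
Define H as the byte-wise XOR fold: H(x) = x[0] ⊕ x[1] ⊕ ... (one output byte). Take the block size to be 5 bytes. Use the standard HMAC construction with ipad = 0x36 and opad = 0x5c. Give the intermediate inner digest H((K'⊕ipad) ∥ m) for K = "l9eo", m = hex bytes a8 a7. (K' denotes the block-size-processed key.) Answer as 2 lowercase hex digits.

Key "l9eo" = 6c 39 65 6f is 4 bytes ≤ B = 5; zero-pad to 5 bytes: K' = 6c 39 65 6f 00.
K' ⊕ ipad = 5a 0f 53 59 36.
Inner input = 5a 0f 53 59 36 ∥ a8 a7.
Inner hash: XOR 5a⊕0f⊕53⊕59⊕36⊕a8⊕a7 = 66.

66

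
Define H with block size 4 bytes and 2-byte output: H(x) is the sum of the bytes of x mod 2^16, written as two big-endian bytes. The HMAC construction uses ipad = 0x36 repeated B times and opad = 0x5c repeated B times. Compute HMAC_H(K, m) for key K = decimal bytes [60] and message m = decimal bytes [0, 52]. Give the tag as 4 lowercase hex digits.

0254

Key decimal bytes [60] = 3c is 1 byte ≤ B = 4; zero-pad to 4 bytes: K' = 3c 00 00 00.
K' ⊕ ipad = 0a 36 36 36.  K' ⊕ opad = 60 5c 5c 5c.
Inner input = (K'⊕ipad) ∥ m = 0a 36 36 36 ∥ 00 34.
Inner hash: sum = 10+54+54+54+0+52 = 224 → 00 e0.
Outer input = (K'⊕opad) ∥ inner = 60 5c 5c 5c ∥ 00 e0.
Outer hash (tag): sum = 96+92+92+92+0+224 = 596 → 02 54.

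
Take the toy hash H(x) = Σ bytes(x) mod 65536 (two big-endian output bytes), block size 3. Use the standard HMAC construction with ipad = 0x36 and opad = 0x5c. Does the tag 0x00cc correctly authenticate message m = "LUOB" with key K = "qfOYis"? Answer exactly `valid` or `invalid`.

valid

Key "qfOYis" = 71 66 4f 59 69 73 is 6 bytes > B = 3, so hash it first: H(key) = 02 5b, then zero-pad to 3 bytes: K' = 02 5b 00.
K' ⊕ ipad = 34 6d 36; K' ⊕ opad = 5e 07 5c.
Inner hash: sum = 52+109+54+76+85+79+66 = 521 → 02 09.
Outer hash (recomputed tag): sum = 94+7+92+2+9 = 204 → 00 cc.
Recomputed tag = 00cc; claimed = 00cc → match.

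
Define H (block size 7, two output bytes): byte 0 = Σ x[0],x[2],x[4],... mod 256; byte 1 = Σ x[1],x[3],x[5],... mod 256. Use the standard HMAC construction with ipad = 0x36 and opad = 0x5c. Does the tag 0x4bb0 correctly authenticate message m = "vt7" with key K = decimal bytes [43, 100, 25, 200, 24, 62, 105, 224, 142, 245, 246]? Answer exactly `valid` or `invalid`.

Key decimal bytes [43, 100, 25, 200, 24, 62, 105, 224, 142, 245, 246] = 2b 64 19 c8 18 3e 69 e0 8e f5 f6 is 11 bytes > B = 7, so hash it first: H(key) = 49 3f, then zero-pad to 7 bytes: K' = 49 3f 00 00 00 00 00.
K' ⊕ ipad = 7f 09 36 36 36 36 36; K' ⊕ opad = 15 63 5c 5c 5c 5c 5c.
Inner hash: even-index sum = 405 mod 256 = 149; odd-index sum = 290 mod 256 = 34 → 95 22.
Outer hash (recomputed tag): even-index sum = 331 mod 256 = 75; odd-index sum = 432 mod 256 = 176 → 4b b0.
Recomputed tag = 4bb0; claimed = 4bb0 → match.

valid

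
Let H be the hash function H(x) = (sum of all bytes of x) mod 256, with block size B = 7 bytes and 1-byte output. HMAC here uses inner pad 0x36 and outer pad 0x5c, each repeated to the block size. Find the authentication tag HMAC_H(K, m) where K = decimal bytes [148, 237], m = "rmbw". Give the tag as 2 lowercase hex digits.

88

Key decimal bytes [148, 237] = 94 ed is 2 bytes ≤ B = 7; zero-pad to 7 bytes: K' = 94 ed 00 00 00 00 00.
K' ⊕ ipad = a2 db 36 36 36 36 36.  K' ⊕ opad = c8 b1 5c 5c 5c 5c 5c.
Inner input = (K'⊕ipad) ∥ m = a2 db 36 36 36 36 36 ∥ 72 6d 62 77.
Inner hash: sum = 162+219+54+54+54+54+54+114+109+98+119 = 1091; mod 256 = 67 → 43.
Outer input = (K'⊕opad) ∥ inner = c8 b1 5c 5c 5c 5c 5c ∥ 43.
Outer hash (tag): sum = 200+177+92+92+92+92+92+67 = 904; mod 256 = 136 → 88.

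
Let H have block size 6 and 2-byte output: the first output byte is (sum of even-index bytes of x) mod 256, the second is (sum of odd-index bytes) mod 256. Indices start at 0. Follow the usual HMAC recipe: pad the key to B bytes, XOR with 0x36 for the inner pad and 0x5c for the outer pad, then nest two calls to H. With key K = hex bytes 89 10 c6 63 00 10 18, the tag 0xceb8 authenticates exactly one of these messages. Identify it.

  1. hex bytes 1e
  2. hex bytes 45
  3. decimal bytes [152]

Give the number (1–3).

1

Key hex bytes 89 10 c6 63 00 10 18 is 7 bytes > B = 6, so hash it first: H(key) = 67 83, then zero-pad to 6 bytes: K' = 67 83 00 00 00 00.
K' ⊕ ipad = 51 b5 36 36 36 36; K' ⊕ opad = 3b df 5c 5c 5c 5c.
m1: inner = H(51 b5 36 36 36 36 1e) = db 21; tag = H(3b df 5c 5c 5c 5c db 21) = ceb8 ← matches
m2: inner = H(51 b5 36 36 36 36 45) = 02 21; tag = H(3b df 5c 5c 5c 5c 02 21) = f5b8
m3: inner = H(51 b5 36 36 36 36 98) = 55 21; tag = H(3b df 5c 5c 5c 5c 55 21) = 48b8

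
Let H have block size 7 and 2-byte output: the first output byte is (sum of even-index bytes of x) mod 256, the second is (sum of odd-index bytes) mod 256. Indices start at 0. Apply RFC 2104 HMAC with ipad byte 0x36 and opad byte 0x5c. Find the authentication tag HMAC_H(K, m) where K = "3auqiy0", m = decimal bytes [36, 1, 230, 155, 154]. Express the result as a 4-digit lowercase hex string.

cad8

Key "3auqiy0" = 33 61 75 71 69 79 30 is exactly B = 7 bytes: K' = 33 61 75 71 69 79 30.
K' ⊕ ipad = 05 57 43 47 5f 4f 06.  K' ⊕ opad = 6f 3d 29 2d 35 25 6c.
Inner input = (K'⊕ipad) ∥ m = 05 57 43 47 5f 4f 06 ∥ 24 01 e6 9b 9a.
Inner hash: even-index sum = 329 mod 256 = 73; odd-index sum = 657 mod 256 = 145 → 49 91.
Outer input = (K'⊕opad) ∥ inner = 6f 3d 29 2d 35 25 6c ∥ 49 91.
Outer hash (tag): even-index sum = 458 mod 256 = 202; odd-index sum = 216 mod 256 = 216 → ca d8.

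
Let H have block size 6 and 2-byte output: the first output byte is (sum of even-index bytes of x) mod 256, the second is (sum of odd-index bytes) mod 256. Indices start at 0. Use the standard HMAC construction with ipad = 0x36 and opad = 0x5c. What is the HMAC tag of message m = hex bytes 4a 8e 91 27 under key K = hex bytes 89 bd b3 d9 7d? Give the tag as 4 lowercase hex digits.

4f27

Key hex bytes 89 bd b3 d9 7d is 5 bytes ≤ B = 6; zero-pad to 6 bytes: K' = 89 bd b3 d9 7d 00.
K' ⊕ ipad = bf 8b 85 ef 4b 36.  K' ⊕ opad = d5 e1 ef 85 21 5c.
Inner input = (K'⊕ipad) ∥ m = bf 8b 85 ef 4b 36 ∥ 4a 8e 91 27.
Inner hash: even-index sum = 618 mod 256 = 106; odd-index sum = 613 mod 256 = 101 → 6a 65.
Outer input = (K'⊕opad) ∥ inner = d5 e1 ef 85 21 5c ∥ 6a 65.
Outer hash (tag): even-index sum = 591 mod 256 = 79; odd-index sum = 551 mod 256 = 39 → 4f 27.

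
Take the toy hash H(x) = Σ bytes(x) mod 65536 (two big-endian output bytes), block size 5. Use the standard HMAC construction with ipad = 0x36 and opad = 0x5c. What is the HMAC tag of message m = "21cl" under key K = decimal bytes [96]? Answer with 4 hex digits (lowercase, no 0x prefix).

Key decimal bytes [96] = 60 is 1 byte ≤ B = 5; zero-pad to 5 bytes: K' = 60 00 00 00 00.
K' ⊕ ipad = 56 36 36 36 36.  K' ⊕ opad = 3c 5c 5c 5c 5c.
Inner input = (K'⊕ipad) ∥ m = 56 36 36 36 36 ∥ 32 31 63 6c.
Inner hash: sum = 86+54+54+54+54+50+49+99+108 = 608 → 02 60.
Outer input = (K'⊕opad) ∥ inner = 3c 5c 5c 5c 5c ∥ 02 60.
Outer hash (tag): sum = 60+92+92+92+92+2+96 = 526 → 02 0e.

020e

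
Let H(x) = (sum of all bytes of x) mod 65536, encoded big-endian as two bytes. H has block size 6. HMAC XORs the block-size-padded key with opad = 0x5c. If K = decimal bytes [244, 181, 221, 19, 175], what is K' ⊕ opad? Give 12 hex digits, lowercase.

Key decimal bytes [244, 181, 221, 19, 175] = f4 b5 dd 13 af is 5 bytes ≤ B = 6; zero-pad to 6 bytes: K' = f4 b5 dd 13 af 00.
XOR each byte with 0x5c: f4⊕5c=a8, b5⊕5c=e9, dd⊕5c=81, 13⊕5c=4f, af⊕5c=f3, 00⊕5c=5c.

a8e9814ff35c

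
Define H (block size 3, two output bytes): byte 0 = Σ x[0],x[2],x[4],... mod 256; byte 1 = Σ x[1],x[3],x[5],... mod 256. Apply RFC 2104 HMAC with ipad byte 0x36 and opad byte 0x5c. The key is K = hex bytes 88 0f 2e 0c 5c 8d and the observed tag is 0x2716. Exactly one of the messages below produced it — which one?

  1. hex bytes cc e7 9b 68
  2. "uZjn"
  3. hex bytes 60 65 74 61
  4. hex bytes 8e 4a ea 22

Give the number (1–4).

Key hex bytes 88 0f 2e 0c 5c 8d is 6 bytes > B = 3, so hash it first: H(key) = 12 a8, then zero-pad to 3 bytes: K' = 12 a8 00.
K' ⊕ ipad = 24 9e 36; K' ⊕ opad = 4e f4 5c.
m1: inner = H(24 9e 36 cc e7 9b 68) = a9 05; tag = H(4e f4 5c a9 05) = af9d
m2: inner = H(24 9e 36 75 5a 6a 6e) = 22 7d; tag = H(4e f4 5c 22 7d) = 2716 ← matches
m3: inner = H(24 9e 36 60 65 74 61) = 20 72; tag = H(4e f4 5c 20 72) = 1c14
m4: inner = H(24 9e 36 8e 4a ea 22) = c6 16; tag = H(4e f4 5c c6 16) = c0ba

2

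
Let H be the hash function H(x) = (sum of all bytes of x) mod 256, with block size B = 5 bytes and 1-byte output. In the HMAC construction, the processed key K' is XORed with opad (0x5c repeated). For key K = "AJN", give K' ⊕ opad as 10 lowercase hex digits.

1d16125c5c

Key "AJN" = 41 4a 4e is 3 bytes ≤ B = 5; zero-pad to 5 bytes: K' = 41 4a 4e 00 00.
XOR each byte with 0x5c: 41⊕5c=1d, 4a⊕5c=16, 4e⊕5c=12, 00⊕5c=5c, 00⊕5c=5c.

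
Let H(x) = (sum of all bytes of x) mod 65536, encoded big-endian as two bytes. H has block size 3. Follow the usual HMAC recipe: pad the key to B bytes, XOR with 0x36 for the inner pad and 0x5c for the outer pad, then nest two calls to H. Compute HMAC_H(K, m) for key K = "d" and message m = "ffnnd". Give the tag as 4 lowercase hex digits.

Key "d" = 64 is 1 byte ≤ B = 3; zero-pad to 3 bytes: K' = 64 00 00.
K' ⊕ ipad = 52 36 36.  K' ⊕ opad = 38 5c 5c.
Inner input = (K'⊕ipad) ∥ m = 52 36 36 ∥ 66 66 6e 6e 64.
Inner hash: sum = 82+54+54+102+102+110+110+100 = 714 → 02 ca.
Outer input = (K'⊕opad) ∥ inner = 38 5c 5c ∥ 02 ca.
Outer hash (tag): sum = 56+92+92+2+202 = 444 → 01 bc.

01bc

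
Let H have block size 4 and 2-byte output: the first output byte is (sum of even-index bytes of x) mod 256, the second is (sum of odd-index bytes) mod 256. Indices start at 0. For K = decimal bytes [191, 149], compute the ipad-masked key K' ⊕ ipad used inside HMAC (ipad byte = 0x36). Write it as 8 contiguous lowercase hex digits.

Key decimal bytes [191, 149] = bf 95 is 2 bytes ≤ B = 4; zero-pad to 4 bytes: K' = bf 95 00 00.
XOR each byte with 0x36: bf⊕36=89, 95⊕36=a3, 00⊕36=36, 00⊕36=36.

89a33636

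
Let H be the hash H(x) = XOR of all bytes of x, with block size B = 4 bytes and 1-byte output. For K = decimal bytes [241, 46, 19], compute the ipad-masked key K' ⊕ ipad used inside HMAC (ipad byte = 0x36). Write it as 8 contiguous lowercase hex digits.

Key decimal bytes [241, 46, 19] = f1 2e 13 is 3 bytes ≤ B = 4; zero-pad to 4 bytes: K' = f1 2e 13 00.
XOR each byte with 0x36: f1⊕36=c7, 2e⊕36=18, 13⊕36=25, 00⊕36=36.

c7182536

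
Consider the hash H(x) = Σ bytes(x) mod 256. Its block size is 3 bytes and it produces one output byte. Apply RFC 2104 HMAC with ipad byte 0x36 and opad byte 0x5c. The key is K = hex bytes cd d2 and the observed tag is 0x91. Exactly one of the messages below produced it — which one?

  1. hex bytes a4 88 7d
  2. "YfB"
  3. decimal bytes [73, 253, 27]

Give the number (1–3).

Key hex bytes cd d2 is 2 bytes ≤ B = 3; zero-pad to 3 bytes: K' = cd d2 00.
K' ⊕ ipad = fb e4 36; K' ⊕ opad = 91 8e 5c.
m1: inner = H(fb e4 36 a4 88 7d) = be; tag = H(91 8e 5c be) = 39
m2: inner = H(fb e4 36 59 66 42) = 16; tag = H(91 8e 5c 16) = 91 ← matches
m3: inner = H(fb e4 36 49 fd 1b) = 76; tag = H(91 8e 5c 76) = f1

2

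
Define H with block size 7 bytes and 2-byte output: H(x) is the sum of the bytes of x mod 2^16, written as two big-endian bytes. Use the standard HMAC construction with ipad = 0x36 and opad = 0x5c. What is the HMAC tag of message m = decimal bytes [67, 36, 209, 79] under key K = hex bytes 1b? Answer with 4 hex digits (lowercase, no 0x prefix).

0369

Key hex bytes 1b is 1 byte ≤ B = 7; zero-pad to 7 bytes: K' = 1b 00 00 00 00 00 00.
K' ⊕ ipad = 2d 36 36 36 36 36 36.  K' ⊕ opad = 47 5c 5c 5c 5c 5c 5c.
Inner input = (K'⊕ipad) ∥ m = 2d 36 36 36 36 36 36 ∥ 43 24 d1 4f.
Inner hash: sum = 45+54+54+54+54+54+54+67+36+209+79 = 760 → 02 f8.
Outer input = (K'⊕opad) ∥ inner = 47 5c 5c 5c 5c 5c 5c ∥ 02 f8.
Outer hash (tag): sum = 71+92+92+92+92+92+92+2+248 = 873 → 03 69.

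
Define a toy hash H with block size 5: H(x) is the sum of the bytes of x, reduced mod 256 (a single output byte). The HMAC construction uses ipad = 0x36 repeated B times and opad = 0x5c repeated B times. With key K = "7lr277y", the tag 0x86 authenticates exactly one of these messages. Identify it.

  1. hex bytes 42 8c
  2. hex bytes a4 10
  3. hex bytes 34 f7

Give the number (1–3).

2

Key "7lr277y" = 37 6c 72 32 37 37 79 is 7 bytes > B = 5, so hash it first: H(key) = 2e, then zero-pad to 5 bytes: K' = 2e 00 00 00 00.
K' ⊕ ipad = 18 36 36 36 36; K' ⊕ opad = 72 5c 5c 5c 5c.
m1: inner = H(18 36 36 36 36 42 8c) = be; tag = H(72 5c 5c 5c 5c be) = a0
m2: inner = H(18 36 36 36 36 a4 10) = a4; tag = H(72 5c 5c 5c 5c a4) = 86 ← matches
m3: inner = H(18 36 36 36 36 34 f7) = 1b; tag = H(72 5c 5c 5c 5c 1b) = fd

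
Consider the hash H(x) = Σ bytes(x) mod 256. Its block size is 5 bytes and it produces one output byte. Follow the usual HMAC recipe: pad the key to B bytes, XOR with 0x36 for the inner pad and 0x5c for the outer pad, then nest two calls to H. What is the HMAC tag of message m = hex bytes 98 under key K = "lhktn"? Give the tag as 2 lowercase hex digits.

Key "lhktn" = 6c 68 6b 74 6e is exactly B = 5 bytes: K' = 6c 68 6b 74 6e.
K' ⊕ ipad = 5a 5e 5d 42 58.  K' ⊕ opad = 30 34 37 28 32.
Inner input = (K'⊕ipad) ∥ m = 5a 5e 5d 42 58 ∥ 98.
Inner hash: sum = 90+94+93+66+88+152 = 583; mod 256 = 71 → 47.
Outer input = (K'⊕opad) ∥ inner = 30 34 37 28 32 ∥ 47.
Outer hash (tag): sum = 48+52+55+40+50+71 = 316; mod 256 = 60 → 3c.

3c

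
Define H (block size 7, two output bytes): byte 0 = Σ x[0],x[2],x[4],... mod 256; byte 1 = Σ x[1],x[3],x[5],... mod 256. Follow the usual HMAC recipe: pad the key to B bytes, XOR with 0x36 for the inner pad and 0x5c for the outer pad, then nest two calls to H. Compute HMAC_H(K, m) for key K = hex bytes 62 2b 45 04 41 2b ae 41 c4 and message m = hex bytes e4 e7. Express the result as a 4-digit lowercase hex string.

1774

Key hex bytes 62 2b 45 04 41 2b ae 41 c4 is 9 bytes > B = 7, so hash it first: H(key) = 5a 9b, then zero-pad to 7 bytes: K' = 5a 9b 00 00 00 00 00.
K' ⊕ ipad = 6c ad 36 36 36 36 36.  K' ⊕ opad = 06 c7 5c 5c 5c 5c 5c.
Inner input = (K'⊕ipad) ∥ m = 6c ad 36 36 36 36 36 ∥ e4 e7.
Inner hash: even-index sum = 501 mod 256 = 245; odd-index sum = 509 mod 256 = 253 → f5 fd.
Outer input = (K'⊕opad) ∥ inner = 06 c7 5c 5c 5c 5c 5c ∥ f5 fd.
Outer hash (tag): even-index sum = 535 mod 256 = 23; odd-index sum = 628 mod 256 = 116 → 17 74.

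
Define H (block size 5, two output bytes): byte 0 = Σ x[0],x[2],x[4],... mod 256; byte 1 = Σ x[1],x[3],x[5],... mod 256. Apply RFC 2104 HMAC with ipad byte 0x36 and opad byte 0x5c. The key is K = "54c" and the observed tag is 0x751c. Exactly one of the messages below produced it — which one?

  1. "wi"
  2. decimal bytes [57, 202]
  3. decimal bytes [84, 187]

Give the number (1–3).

2

Key "54c" = 35 34 63 is 3 bytes ≤ B = 5; zero-pad to 5 bytes: K' = 35 34 63 00 00.
K' ⊕ ipad = 03 02 55 36 36; K' ⊕ opad = 69 68 3f 5c 5c.
m1: inner = H(03 02 55 36 36 77 69) = f7 af; tag = H(69 68 3f 5c 5c f7 af) = b3bb
m2: inner = H(03 02 55 36 36 39 ca) = 58 71; tag = H(69 68 3f 5c 5c 58 71) = 751c ← matches
m3: inner = H(03 02 55 36 36 54 bb) = 49 8c; tag = H(69 68 3f 5c 5c 49 8c) = 900d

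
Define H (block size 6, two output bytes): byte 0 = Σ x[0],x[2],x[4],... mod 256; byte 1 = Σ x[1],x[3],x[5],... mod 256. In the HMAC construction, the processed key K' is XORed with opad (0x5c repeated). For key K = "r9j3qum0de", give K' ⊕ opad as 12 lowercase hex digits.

422a5c5c5c5c

Key "r9j3qum0de" = 72 39 6a 33 71 75 6d 30 64 65 is 10 bytes > B = 6, so hash it first: H(key) = 1e 76, then zero-pad to 6 bytes: K' = 1e 76 00 00 00 00.
XOR each byte with 0x5c: 1e⊕5c=42, 76⊕5c=2a, 00⊕5c=5c, 00⊕5c=5c, 00⊕5c=5c, 00⊕5c=5c.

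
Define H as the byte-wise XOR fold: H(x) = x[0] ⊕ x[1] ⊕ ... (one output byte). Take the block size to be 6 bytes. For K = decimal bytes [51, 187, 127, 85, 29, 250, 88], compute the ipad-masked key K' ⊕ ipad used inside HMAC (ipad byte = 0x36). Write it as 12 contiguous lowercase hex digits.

Key decimal bytes [51, 187, 127, 85, 29, 250, 88] = 33 bb 7f 55 1d fa 58 is 7 bytes > B = 6, so hash it first: H(key) = 1d, then zero-pad to 6 bytes: K' = 1d 00 00 00 00 00.
XOR each byte with 0x36: 1d⊕36=2b, 00⊕36=36, 00⊕36=36, 00⊕36=36, 00⊕36=36, 00⊕36=36.

2b3636363636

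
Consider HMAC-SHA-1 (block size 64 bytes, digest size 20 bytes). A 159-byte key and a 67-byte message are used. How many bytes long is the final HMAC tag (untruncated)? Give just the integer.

20

The tag is one SHA-1 digest: 20 bytes.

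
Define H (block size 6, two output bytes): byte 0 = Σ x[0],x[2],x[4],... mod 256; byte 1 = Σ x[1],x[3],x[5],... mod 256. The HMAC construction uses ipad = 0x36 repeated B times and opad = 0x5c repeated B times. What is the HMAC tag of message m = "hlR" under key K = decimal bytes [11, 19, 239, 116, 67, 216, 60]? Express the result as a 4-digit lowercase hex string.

52fc

Key decimal bytes [11, 19, 239, 116, 67, 216, 60] = 0b 13 ef 74 43 d8 3c is 7 bytes > B = 6, so hash it first: H(key) = 79 5f, then zero-pad to 6 bytes: K' = 79 5f 00 00 00 00.
K' ⊕ ipad = 4f 69 36 36 36 36.  K' ⊕ opad = 25 03 5c 5c 5c 5c.
Inner input = (K'⊕ipad) ∥ m = 4f 69 36 36 36 36 ∥ 68 6c 52.
Inner hash: even-index sum = 373 mod 256 = 117; odd-index sum = 321 mod 256 = 65 → 75 41.
Outer input = (K'⊕opad) ∥ inner = 25 03 5c 5c 5c 5c ∥ 75 41.
Outer hash (tag): even-index sum = 338 mod 256 = 82; odd-index sum = 252 mod 256 = 252 → 52 fc.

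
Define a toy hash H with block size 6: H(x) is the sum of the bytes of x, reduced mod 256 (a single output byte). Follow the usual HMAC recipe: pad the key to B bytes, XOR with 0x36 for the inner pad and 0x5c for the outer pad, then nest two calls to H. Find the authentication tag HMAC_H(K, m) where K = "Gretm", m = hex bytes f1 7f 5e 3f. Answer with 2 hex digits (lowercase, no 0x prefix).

1f

Key "Gretm" = 47 72 65 74 6d is 5 bytes ≤ B = 6; zero-pad to 6 bytes: K' = 47 72 65 74 6d 00.
K' ⊕ ipad = 71 44 53 42 5b 36.  K' ⊕ opad = 1b 2e 39 28 31 5c.
Inner input = (K'⊕ipad) ∥ m = 71 44 53 42 5b 36 ∥ f1 7f 5e 3f.
Inner hash: sum = 113+68+83+66+91+54+241+127+94+63 = 1000; mod 256 = 232 → e8.
Outer input = (K'⊕opad) ∥ inner = 1b 2e 39 28 31 5c ∥ e8.
Outer hash (tag): sum = 27+46+57+40+49+92+232 = 543; mod 256 = 31 → 1f.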